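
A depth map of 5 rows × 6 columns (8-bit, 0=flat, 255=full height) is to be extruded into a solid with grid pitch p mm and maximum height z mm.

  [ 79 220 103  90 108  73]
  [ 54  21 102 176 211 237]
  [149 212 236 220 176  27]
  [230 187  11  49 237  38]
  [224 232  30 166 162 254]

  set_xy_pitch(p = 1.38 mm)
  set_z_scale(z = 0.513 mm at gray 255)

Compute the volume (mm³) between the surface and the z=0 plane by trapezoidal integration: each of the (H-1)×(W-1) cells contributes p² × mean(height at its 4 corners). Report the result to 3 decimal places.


height_mm = gray/255 × 0.513; cell vol = 1.38² × mean(4 corners)
unit = 1.38² × 0.513 / (4×255) = 0.000957801 mm³ per gray-sum
row 0: Σ corner-gray over 5 cells = 2505  → 2.3993
row 1: Σ corner-gray over 5 cells = 3175  → 3.0410
row 2: Σ corner-gray over 5 cells = 3100  → 2.9692
row 3: Σ corner-gray over 5 cells = 2894  → 2.7719
Σ rows: total corner-gray = 11674  → 11.1814 mm³

11.181


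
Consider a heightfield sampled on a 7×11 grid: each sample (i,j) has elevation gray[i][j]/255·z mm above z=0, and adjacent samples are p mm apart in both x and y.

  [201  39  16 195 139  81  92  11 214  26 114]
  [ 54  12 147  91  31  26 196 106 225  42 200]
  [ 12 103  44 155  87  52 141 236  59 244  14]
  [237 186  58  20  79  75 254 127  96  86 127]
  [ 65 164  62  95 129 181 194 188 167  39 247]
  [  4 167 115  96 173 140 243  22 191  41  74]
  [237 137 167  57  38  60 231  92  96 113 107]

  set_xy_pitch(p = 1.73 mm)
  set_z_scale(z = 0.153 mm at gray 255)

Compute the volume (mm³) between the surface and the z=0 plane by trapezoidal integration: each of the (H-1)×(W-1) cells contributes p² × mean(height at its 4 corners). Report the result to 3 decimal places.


12.514

height_mm = gray/255 × 0.153; cell vol = 1.73² × mean(4 corners)
unit = 1.73² × 0.153 / (4×255) = 0.000448935 mm³ per gray-sum
row 0: Σ corner-gray over 10 cells = 3947  → 1.7719
row 1: Σ corner-gray over 10 cells = 4274  → 1.9187
row 2: Σ corner-gray over 10 cells = 4594  → 2.0624
row 3: Σ corner-gray over 10 cells = 5076  → 2.2788
row 4: Σ corner-gray over 10 cells = 5204  → 2.3363
row 5: Σ corner-gray over 10 cells = 4780  → 2.1459
Σ rows: total corner-gray = 27875  → 12.5141 mm³


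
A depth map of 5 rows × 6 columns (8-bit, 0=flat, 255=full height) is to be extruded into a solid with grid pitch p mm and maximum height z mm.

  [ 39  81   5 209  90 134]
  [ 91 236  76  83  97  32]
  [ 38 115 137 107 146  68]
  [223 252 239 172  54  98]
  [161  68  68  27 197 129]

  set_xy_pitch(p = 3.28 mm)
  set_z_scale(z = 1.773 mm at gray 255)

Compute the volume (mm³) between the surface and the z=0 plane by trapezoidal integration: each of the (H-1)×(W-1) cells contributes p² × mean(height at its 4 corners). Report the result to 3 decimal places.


height_mm = gray/255 × 1.773; cell vol = 3.28² × mean(4 corners)
unit = 3.28² × 1.773 / (4×255) = 0.0187006 mm³ per gray-sum
row 0: Σ corner-gray over 5 cells = 2050  → 38.3363
row 1: Σ corner-gray over 5 cells = 2223  → 41.5715
row 2: Σ corner-gray over 5 cells = 2871  → 53.6895
row 3: Σ corner-gray over 5 cells = 2765  → 51.7072
Σ rows: total corner-gray = 9909  → 185.3045 mm³

185.305


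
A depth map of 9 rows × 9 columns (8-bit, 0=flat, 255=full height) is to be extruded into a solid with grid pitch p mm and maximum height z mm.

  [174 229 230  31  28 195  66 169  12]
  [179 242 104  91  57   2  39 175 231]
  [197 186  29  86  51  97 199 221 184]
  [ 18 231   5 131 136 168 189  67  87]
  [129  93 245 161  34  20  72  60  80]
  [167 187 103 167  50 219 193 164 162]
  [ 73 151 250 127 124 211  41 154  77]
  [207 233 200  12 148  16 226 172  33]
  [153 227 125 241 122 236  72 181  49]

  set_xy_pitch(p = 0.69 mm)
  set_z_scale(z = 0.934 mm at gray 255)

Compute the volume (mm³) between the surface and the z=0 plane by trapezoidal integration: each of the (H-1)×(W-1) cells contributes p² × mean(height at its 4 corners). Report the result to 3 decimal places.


height_mm = gray/255 × 0.934; cell vol = 0.69² × mean(4 corners)
unit = 0.69² × 0.934 / (4×255) = 0.000435958 mm³ per gray-sum
row 0: Σ corner-gray over 8 cells = 3912  → 1.7055
row 1: Σ corner-gray over 8 cells = 3949  → 1.7216
row 2: Σ corner-gray over 8 cells = 4078  → 1.7778
row 3: Σ corner-gray over 8 cells = 3538  → 1.5424
row 4: Σ corner-gray over 8 cells = 4074  → 1.7761
row 5: Σ corner-gray over 8 cells = 4761  → 2.0756
row 6: Σ corner-gray over 8 cells = 4520  → 1.9705
row 7: Σ corner-gray over 8 cells = 4864  → 2.1205
Σ rows: total corner-gray = 33696  → 14.6900 mm³

14.690


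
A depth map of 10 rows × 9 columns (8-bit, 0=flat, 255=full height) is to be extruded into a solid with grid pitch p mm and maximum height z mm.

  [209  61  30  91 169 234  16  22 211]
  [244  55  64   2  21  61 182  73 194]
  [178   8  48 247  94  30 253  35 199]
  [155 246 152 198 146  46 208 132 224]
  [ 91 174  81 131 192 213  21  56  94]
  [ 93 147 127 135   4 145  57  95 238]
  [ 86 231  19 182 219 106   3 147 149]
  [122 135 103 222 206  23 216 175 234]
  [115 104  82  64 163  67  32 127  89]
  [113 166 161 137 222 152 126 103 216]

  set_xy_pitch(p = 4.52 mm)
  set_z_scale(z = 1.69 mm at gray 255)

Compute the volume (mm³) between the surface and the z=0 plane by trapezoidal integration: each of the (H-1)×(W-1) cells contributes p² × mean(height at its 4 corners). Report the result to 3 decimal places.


height_mm = gray/255 × 1.69; cell vol = 4.52² × mean(4 corners)
unit = 4.52² × 1.69 / (4×255) = 0.0338504 mm³ per gray-sum
row 0: Σ corner-gray over 8 cells = 3020  → 102.2281
row 1: Σ corner-gray over 8 cells = 3161  → 107.0010
row 2: Σ corner-gray over 8 cells = 4442  → 150.3633
row 3: Σ corner-gray over 8 cells = 4556  → 154.2223
row 4: Σ corner-gray over 8 cells = 3672  → 124.2986
row 5: Σ corner-gray over 8 cells = 3800  → 128.6314
row 6: Σ corner-gray over 8 cells = 4565  → 154.5269
row 7: Σ corner-gray over 8 cells = 3998  → 135.3338
row 8: Σ corner-gray over 8 cells = 3945  → 133.5397
Σ rows: total corner-gray = 35159  → 1190.1451 mm³

1190.145


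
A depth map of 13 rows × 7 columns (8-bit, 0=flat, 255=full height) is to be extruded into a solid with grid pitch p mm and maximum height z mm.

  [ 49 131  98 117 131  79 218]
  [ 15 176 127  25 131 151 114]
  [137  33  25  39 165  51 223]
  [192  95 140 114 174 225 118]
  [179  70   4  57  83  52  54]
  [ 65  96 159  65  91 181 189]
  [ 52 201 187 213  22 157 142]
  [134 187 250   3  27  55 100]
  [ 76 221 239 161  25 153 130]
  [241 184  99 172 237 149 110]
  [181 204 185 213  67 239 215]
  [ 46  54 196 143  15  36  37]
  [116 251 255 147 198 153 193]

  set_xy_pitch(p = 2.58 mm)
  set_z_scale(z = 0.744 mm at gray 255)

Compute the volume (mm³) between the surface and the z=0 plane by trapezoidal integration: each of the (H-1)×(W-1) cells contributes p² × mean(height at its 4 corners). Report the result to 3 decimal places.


177.159

height_mm = gray/255 × 0.744; cell vol = 2.58² × mean(4 corners)
unit = 2.58² × 0.744 / (4×255) = 0.00485526 mm³ per gray-sum
row 0: Σ corner-gray over 6 cells = 2728  → 13.2451
row 1: Σ corner-gray over 6 cells = 2335  → 11.3370
row 2: Σ corner-gray over 6 cells = 2792  → 13.5559
row 3: Σ corner-gray over 6 cells = 2571  → 12.4829
row 4: Σ corner-gray over 6 cells = 2203  → 10.6961
row 5: Σ corner-gray over 6 cells = 3192  → 15.4980
row 6: Σ corner-gray over 6 cells = 3032  → 14.7211
row 7: Σ corner-gray over 6 cells = 3082  → 14.9639
row 8: Σ corner-gray over 6 cells = 3837  → 18.6296
row 9: Σ corner-gray over 6 cells = 4245  → 20.6106
row 10: Σ corner-gray over 6 cells = 3183  → 15.4543
row 11: Σ corner-gray over 6 cells = 3288  → 15.9641
Σ rows: total corner-gray = 36488  → 177.1586 mm³


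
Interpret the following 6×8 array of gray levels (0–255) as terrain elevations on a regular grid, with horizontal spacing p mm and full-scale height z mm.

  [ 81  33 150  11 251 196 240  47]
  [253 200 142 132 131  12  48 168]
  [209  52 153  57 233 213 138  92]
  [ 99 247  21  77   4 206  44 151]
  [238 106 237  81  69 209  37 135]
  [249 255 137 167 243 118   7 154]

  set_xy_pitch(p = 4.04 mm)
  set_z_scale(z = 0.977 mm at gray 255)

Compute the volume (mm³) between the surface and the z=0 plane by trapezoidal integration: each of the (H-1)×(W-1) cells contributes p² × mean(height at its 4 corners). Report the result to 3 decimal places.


285.046

height_mm = gray/255 × 0.977; cell vol = 4.04² × mean(4 corners)
unit = 4.04² × 0.977 / (4×255) = 0.0156335 mm³ per gray-sum
row 0: Σ corner-gray over 7 cells = 3641  → 56.9217
row 1: Σ corner-gray over 7 cells = 3744  → 58.5319
row 2: Σ corner-gray over 7 cells = 3441  → 53.7950
row 3: Σ corner-gray over 7 cells = 3299  → 51.5750
row 4: Σ corner-gray over 7 cells = 4108  → 64.2226
Σ rows: total corner-gray = 18233  → 285.0462 mm³


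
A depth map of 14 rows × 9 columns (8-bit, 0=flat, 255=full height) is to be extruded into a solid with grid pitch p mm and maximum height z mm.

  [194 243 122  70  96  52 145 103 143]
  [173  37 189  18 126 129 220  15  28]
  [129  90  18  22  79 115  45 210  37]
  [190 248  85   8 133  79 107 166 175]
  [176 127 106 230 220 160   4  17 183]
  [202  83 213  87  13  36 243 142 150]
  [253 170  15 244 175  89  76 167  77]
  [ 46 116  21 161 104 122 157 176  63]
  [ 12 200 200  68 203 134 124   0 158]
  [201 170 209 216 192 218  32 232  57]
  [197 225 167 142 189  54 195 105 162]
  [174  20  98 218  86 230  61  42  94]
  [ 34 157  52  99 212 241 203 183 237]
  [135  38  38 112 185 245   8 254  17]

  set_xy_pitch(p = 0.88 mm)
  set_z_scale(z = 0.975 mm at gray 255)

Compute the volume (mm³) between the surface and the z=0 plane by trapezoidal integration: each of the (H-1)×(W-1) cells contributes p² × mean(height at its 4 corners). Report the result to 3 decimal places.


height_mm = gray/255 × 0.975; cell vol = 0.88² × mean(4 corners)
unit = 0.88² × 0.975 / (4×255) = 0.000740235 mm³ per gray-sum
row 0: Σ corner-gray over 8 cells = 3668  → 2.7152
row 1: Σ corner-gray over 8 cells = 2993  → 2.2155
row 2: Σ corner-gray over 8 cells = 3341  → 2.4731
row 3: Σ corner-gray over 8 cells = 4104  → 3.0379
row 4: Σ corner-gray over 8 cells = 4073  → 3.0150
row 5: Σ corner-gray over 8 cells = 4188  → 3.1001
row 6: Σ corner-gray over 8 cells = 4025  → 2.9794
row 7: Σ corner-gray over 8 cells = 3851  → 2.8506
row 8: Σ corner-gray over 8 cells = 4824  → 3.5709
row 9: Σ corner-gray over 8 cells = 5309  → 3.9299
row 10: Σ corner-gray over 8 cells = 4291  → 3.1763
row 11: Σ corner-gray over 8 cells = 4343  → 3.2148
row 12: Σ corner-gray over 8 cells = 4477  → 3.3140
Σ rows: total corner-gray = 53487  → 39.5930 mm³

39.593


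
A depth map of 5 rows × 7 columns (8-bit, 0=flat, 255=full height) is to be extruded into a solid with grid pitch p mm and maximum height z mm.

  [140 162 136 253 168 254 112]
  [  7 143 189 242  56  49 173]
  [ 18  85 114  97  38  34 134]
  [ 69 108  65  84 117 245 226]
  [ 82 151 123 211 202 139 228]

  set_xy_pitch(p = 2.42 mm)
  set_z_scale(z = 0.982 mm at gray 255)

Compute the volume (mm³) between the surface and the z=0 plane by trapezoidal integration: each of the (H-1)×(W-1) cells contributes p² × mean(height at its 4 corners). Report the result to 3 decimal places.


height_mm = gray/255 × 0.982; cell vol = 2.42² × mean(4 corners)
unit = 2.42² × 0.982 / (4×255) = 0.00563822 mm³ per gray-sum
row 0: Σ corner-gray over 6 cells = 3736  → 21.0644
row 1: Σ corner-gray over 6 cells = 2426  → 13.6783
row 2: Σ corner-gray over 6 cells = 2421  → 13.6501
row 3: Σ corner-gray over 6 cells = 3495  → 19.7056
Σ rows: total corner-gray = 12078  → 68.0984 mm³

68.098


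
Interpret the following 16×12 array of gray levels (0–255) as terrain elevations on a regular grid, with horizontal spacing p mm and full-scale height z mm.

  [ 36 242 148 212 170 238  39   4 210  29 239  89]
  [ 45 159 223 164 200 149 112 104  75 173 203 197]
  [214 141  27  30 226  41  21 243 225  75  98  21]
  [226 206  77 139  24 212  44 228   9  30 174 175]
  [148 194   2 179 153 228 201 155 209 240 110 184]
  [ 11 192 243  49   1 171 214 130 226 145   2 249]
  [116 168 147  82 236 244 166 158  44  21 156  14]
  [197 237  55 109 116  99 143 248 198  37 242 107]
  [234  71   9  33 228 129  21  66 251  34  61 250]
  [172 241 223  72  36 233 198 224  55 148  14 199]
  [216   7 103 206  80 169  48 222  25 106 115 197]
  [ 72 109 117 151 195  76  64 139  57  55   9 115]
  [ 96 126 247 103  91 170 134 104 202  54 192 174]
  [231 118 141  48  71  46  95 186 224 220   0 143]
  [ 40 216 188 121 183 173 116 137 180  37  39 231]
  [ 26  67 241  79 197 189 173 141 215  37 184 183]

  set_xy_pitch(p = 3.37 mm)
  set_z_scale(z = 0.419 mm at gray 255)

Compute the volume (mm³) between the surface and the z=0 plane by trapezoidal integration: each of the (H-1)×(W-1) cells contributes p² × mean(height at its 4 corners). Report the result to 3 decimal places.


408.516

height_mm = gray/255 × 0.419; cell vol = 3.37² × mean(4 corners)
unit = 3.37² × 0.419 / (4×255) = 0.00466524 mm³ per gray-sum
row 0: Σ corner-gray over 11 cells = 6553  → 30.5713
row 1: Σ corner-gray over 11 cells = 5855  → 27.3150
row 2: Σ corner-gray over 11 cells = 5176  → 24.1473
row 3: Σ corner-gray over 11 cells = 6361  → 29.6756
row 4: Σ corner-gray over 11 cells = 6680  → 31.1638
row 5: Σ corner-gray over 11 cells = 5980  → 27.8981
row 6: Σ corner-gray over 11 cells = 6246  → 29.1391
row 7: Σ corner-gray over 11 cells = 5562  → 25.9480
row 8: Σ corner-gray over 11 cells = 5549  → 25.8874
row 9: Σ corner-gray over 11 cells = 5834  → 27.2170
row 10: Σ corner-gray over 11 cells = 4706  → 21.9546
row 11: Σ corner-gray over 11 cells = 5247  → 24.4785
row 12: Σ corner-gray over 11 cells = 5788  → 27.0024
row 13: Σ corner-gray over 11 cells = 5723  → 26.6991
row 14: Σ corner-gray over 11 cells = 6306  → 29.4190
Σ rows: total corner-gray = 87566  → 408.5161 mm³


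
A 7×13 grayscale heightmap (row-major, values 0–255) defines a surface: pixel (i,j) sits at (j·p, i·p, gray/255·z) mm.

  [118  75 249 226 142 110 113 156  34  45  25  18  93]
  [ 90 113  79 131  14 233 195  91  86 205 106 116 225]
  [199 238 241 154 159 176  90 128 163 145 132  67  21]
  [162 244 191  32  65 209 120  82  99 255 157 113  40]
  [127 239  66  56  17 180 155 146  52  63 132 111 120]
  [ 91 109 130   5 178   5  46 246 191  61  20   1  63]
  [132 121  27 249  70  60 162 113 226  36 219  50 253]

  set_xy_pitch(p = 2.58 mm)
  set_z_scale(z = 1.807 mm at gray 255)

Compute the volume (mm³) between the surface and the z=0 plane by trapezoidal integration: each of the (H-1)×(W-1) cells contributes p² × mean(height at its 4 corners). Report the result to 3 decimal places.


415.984

height_mm = gray/255 × 1.807; cell vol = 2.58² × mean(4 corners)
unit = 2.58² × 1.807 / (4×255) = 0.0117923 mm³ per gray-sum
row 0: Σ corner-gray over 12 cells = 5650  → 66.6263
row 1: Σ corner-gray over 12 cells = 6659  → 78.5247
row 2: Σ corner-gray over 12 cells = 6942  → 81.8619
row 3: Σ corner-gray over 12 cells = 6017  → 70.9541
row 4: Σ corner-gray over 12 cells = 4819  → 56.8269
row 5: Σ corner-gray over 12 cells = 5189  → 61.1901
Σ rows: total corner-gray = 35276  → 415.9841 mm³


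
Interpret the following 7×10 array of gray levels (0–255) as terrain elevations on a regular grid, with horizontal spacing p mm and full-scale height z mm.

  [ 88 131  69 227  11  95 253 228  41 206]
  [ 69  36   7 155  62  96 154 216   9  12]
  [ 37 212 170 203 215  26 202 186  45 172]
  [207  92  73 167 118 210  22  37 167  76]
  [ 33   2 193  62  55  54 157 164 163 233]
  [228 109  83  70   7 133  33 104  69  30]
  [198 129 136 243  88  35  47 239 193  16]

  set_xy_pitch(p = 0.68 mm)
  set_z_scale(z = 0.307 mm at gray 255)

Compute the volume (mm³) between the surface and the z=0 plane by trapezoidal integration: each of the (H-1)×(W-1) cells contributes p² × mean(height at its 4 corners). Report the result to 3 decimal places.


height_mm = gray/255 × 0.307; cell vol = 0.68² × mean(4 corners)
unit = 0.68² × 0.307 / (4×255) = 0.000139173 mm³ per gray-sum
row 0: Σ corner-gray over 9 cells = 3955  → 0.5504
row 1: Σ corner-gray over 9 cells = 4278  → 0.5954
row 2: Σ corner-gray over 9 cells = 4782  → 0.6655
row 3: Σ corner-gray over 9 cells = 4021  → 0.5596
row 4: Σ corner-gray over 9 cells = 3440  → 0.4788
row 5: Σ corner-gray over 9 cells = 3908  → 0.5439
Σ rows: total corner-gray = 24384  → 3.3936 mm³

3.394


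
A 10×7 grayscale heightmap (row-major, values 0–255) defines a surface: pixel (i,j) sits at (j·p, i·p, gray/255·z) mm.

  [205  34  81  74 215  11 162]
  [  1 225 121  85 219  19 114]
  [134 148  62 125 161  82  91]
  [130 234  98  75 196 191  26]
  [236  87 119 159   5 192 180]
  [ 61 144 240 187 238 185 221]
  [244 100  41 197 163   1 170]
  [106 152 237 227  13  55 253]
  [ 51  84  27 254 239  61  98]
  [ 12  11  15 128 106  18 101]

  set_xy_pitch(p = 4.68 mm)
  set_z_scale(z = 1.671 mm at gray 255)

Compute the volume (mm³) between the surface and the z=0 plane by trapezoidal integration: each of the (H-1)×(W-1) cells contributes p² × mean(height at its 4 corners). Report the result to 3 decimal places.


height_mm = gray/255 × 1.671; cell vol = 4.68² × mean(4 corners)
unit = 4.68² × 1.671 / (4×255) = 0.0358813 mm³ per gray-sum
row 0: Σ corner-gray over 6 cells = 2650  → 95.0854
row 1: Σ corner-gray over 6 cells = 2834  → 101.6876
row 2: Σ corner-gray over 6 cells = 3125  → 112.1290
row 3: Σ corner-gray over 6 cells = 3284  → 117.8341
row 4: Σ corner-gray over 6 cells = 3810  → 136.7077
row 5: Σ corner-gray over 6 cells = 3688  → 132.3302
row 6: Σ corner-gray over 6 cells = 3145  → 112.8466
row 7: Σ corner-gray over 6 cells = 3206  → 115.0354
row 8: Σ corner-gray over 6 cells = 2148  → 77.0730
Σ rows: total corner-gray = 27890  → 1000.7290 mm³

1000.729


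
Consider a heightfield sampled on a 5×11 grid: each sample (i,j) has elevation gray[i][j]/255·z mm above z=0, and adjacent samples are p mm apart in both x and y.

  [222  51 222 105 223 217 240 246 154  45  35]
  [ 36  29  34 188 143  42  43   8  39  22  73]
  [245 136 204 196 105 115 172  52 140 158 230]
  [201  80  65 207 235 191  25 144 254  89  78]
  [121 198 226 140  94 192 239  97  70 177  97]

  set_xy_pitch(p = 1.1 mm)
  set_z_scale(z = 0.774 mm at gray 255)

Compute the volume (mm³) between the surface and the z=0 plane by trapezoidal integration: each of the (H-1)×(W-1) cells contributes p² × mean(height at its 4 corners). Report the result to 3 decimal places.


18.857

height_mm = gray/255 × 0.774; cell vol = 1.1² × mean(4 corners)
unit = 1.1² × 0.774 / (4×255) = 0.000918176 mm³ per gray-sum
row 0: Σ corner-gray over 10 cells = 4468  → 4.1024
row 1: Σ corner-gray over 10 cells = 4236  → 3.8894
row 2: Σ corner-gray over 10 cells = 5890  → 5.4081
row 3: Σ corner-gray over 10 cells = 5943  → 5.4567
Σ rows: total corner-gray = 20537  → 18.8566 mm³


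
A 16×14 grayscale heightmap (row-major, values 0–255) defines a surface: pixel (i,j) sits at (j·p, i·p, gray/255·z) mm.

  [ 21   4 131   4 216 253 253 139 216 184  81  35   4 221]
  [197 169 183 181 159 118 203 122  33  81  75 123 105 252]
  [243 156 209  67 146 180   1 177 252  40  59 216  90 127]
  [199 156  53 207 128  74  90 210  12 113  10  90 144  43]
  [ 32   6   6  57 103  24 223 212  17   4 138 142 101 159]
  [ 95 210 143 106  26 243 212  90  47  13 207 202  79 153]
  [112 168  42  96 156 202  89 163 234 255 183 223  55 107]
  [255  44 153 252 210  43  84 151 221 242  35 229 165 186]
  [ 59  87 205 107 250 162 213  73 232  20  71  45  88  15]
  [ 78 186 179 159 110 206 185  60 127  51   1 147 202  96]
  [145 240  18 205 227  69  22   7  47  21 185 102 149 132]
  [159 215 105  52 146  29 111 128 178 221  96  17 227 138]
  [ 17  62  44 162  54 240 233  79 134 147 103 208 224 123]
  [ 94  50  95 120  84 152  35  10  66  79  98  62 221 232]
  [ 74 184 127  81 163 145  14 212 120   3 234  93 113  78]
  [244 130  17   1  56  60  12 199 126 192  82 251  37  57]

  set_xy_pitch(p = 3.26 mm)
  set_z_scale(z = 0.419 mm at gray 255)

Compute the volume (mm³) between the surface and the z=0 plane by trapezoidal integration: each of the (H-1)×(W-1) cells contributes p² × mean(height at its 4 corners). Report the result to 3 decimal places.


423.455

height_mm = gray/255 × 0.419; cell vol = 3.26² × mean(4 corners)
unit = 3.26² × 0.419 / (4×255) = 0.00436565 mm³ per gray-sum
row 0: Σ corner-gray over 13 cells = 6835  → 29.8392
row 1: Σ corner-gray over 13 cells = 7109  → 31.0354
row 2: Σ corner-gray over 13 cells = 6372  → 27.8179
row 3: Σ corner-gray over 13 cells = 5073  → 22.1469
row 4: Σ corner-gray over 13 cells = 5661  → 24.7140
row 5: Σ corner-gray over 13 cells = 7355  → 32.1094
row 6: Σ corner-gray over 13 cells = 8050  → 35.1435
row 7: Σ corner-gray over 13 cells = 7279  → 31.7776
row 8: Σ corner-gray over 13 cells = 6580  → 28.7260
row 9: Σ corner-gray over 13 cells = 6261  → 27.3333
row 10: Σ corner-gray over 13 cells = 6208  → 27.1020
row 11: Σ corner-gray over 13 cells = 6867  → 29.9789
row 12: Σ corner-gray over 13 cells = 5990  → 26.1503
row 13: Σ corner-gray over 13 cells = 5600  → 24.4476
row 14: Σ corner-gray over 13 cells = 5757  → 25.1331
Σ rows: total corner-gray = 96997  → 423.4551 mm³


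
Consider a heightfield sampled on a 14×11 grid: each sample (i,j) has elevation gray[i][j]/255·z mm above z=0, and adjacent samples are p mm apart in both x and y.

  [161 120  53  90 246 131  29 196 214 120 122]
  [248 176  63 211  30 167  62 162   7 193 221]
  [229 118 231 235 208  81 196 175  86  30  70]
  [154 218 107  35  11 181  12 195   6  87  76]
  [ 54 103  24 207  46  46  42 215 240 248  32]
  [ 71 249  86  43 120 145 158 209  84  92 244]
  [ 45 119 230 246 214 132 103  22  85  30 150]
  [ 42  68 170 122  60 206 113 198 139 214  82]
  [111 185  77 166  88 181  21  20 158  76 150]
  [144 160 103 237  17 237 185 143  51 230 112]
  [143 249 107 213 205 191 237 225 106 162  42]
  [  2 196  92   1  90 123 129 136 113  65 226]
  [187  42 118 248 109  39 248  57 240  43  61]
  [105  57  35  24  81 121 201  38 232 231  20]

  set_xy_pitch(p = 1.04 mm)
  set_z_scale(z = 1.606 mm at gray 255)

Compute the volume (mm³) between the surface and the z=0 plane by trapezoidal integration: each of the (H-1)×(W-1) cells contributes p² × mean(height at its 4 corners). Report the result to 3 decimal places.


height_mm = gray/255 × 1.606; cell vol = 1.04² × mean(4 corners)
unit = 1.04² × 1.606 / (4×255) = 0.00170299 mm³ per gray-sum
row 0: Σ corner-gray over 10 cells = 5292  → 9.0122
row 1: Σ corner-gray over 10 cells = 5630  → 9.5878
row 2: Σ corner-gray over 10 cells = 4953  → 8.4349
row 3: Σ corner-gray over 10 cells = 4362  → 7.4284
row 4: Σ corner-gray over 10 cells = 5115  → 8.7108
row 5: Σ corner-gray over 10 cells = 5244  → 8.9305
row 6: Σ corner-gray over 10 cells = 5261  → 8.9594
row 7: Σ corner-gray over 10 cells = 4909  → 8.3600
row 8: Σ corner-gray over 10 cells = 5187  → 8.8334
row 9: Σ corner-gray over 10 cells = 6557  → 11.1665
row 10: Σ corner-gray over 10 cells = 5693  → 9.6951
row 11: Σ corner-gray over 10 cells = 4654  → 7.9257
row 12: Σ corner-gray over 10 cells = 4701  → 8.0058
Σ rows: total corner-gray = 67558  → 115.0506 mm³

115.051


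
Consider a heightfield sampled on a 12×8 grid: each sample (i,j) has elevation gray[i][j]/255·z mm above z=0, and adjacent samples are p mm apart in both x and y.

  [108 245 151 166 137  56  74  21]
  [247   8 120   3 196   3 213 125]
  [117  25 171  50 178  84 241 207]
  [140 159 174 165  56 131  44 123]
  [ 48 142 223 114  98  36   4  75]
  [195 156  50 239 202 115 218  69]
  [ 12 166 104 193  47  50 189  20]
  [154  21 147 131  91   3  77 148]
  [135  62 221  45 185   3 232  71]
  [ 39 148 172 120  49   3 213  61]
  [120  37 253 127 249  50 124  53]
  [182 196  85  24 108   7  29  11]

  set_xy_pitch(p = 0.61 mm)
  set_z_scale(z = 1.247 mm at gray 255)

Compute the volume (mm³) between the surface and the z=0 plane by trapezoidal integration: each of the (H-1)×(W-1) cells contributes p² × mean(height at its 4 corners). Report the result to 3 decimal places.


16.248

height_mm = gray/255 × 1.247; cell vol = 0.61² × mean(4 corners)
unit = 0.61² × 1.247 / (4×255) = 0.00045491 mm³ per gray-sum
row 0: Σ corner-gray over 7 cells = 3245  → 1.4762
row 1: Σ corner-gray over 7 cells = 3280  → 1.4921
row 2: Σ corner-gray over 7 cells = 3543  → 1.6117
row 3: Σ corner-gray over 7 cells = 3078  → 1.4002
row 4: Σ corner-gray over 7 cells = 3581  → 1.6290
row 5: Σ corner-gray over 7 cells = 3754  → 1.7077
row 6: Σ corner-gray over 7 cells = 2772  → 1.2610
row 7: Σ corner-gray over 7 cells = 2944  → 1.3393
row 8: Σ corner-gray over 7 cells = 3212  → 1.4612
row 9: Σ corner-gray over 7 cells = 3363  → 1.5299
row 10: Σ corner-gray over 7 cells = 2944  → 1.3393
Σ rows: total corner-gray = 35716  → 16.2476 mm³


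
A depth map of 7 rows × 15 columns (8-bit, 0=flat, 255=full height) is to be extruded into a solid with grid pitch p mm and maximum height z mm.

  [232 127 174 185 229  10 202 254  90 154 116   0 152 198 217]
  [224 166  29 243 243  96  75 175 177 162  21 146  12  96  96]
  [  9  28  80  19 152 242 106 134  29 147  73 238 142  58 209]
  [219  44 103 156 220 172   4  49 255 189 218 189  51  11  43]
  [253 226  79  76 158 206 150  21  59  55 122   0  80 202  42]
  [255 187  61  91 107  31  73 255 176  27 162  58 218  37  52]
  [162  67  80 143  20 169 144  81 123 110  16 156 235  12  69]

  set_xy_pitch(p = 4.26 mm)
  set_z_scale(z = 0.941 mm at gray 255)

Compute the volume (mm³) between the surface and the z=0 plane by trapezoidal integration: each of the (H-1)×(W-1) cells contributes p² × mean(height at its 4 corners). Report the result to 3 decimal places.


height_mm = gray/255 × 0.941; cell vol = 4.26² × mean(4 corners)
unit = 4.26² × 0.941 / (4×255) = 0.0167421 mm³ per gray-sum
row 0: Σ corner-gray over 14 cells = 7833  → 131.1405
row 1: Σ corner-gray over 14 cells = 6716  → 112.4396
row 2: Σ corner-gray over 14 cells = 6698  → 112.1383
row 3: Σ corner-gray over 14 cells = 6747  → 112.9586
row 4: Σ corner-gray over 14 cells = 6436  → 107.7518
row 5: Σ corner-gray over 14 cells = 6216  → 104.0686
Σ rows: total corner-gray = 40646  → 680.4974 mm³

680.497


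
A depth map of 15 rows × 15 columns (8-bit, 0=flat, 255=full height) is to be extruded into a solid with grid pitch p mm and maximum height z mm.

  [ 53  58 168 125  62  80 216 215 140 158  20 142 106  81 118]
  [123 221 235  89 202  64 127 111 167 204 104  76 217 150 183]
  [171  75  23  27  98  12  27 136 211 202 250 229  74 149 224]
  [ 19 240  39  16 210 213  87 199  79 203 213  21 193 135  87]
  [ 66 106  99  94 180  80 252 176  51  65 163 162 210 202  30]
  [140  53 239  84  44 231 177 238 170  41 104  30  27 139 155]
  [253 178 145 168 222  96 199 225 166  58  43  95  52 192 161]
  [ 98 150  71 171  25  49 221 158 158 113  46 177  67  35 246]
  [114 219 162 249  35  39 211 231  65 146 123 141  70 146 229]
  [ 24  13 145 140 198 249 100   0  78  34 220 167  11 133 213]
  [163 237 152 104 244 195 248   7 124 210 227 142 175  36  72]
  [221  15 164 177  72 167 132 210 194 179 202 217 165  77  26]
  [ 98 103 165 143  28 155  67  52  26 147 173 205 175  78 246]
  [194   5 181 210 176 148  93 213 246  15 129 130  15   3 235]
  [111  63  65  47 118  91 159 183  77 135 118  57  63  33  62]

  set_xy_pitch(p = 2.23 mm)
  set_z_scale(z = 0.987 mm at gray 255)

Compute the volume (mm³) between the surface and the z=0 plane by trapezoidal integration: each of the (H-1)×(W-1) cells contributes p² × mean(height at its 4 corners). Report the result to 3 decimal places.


height_mm = gray/255 × 0.987; cell vol = 2.23² × mean(4 corners)
unit = 2.23² × 0.987 / (4×255) = 0.00481201 mm³ per gray-sum
row 0: Σ corner-gray over 14 cells = 7553  → 36.3451
row 1: Σ corner-gray over 14 cells = 7661  → 36.8648
row 2: Σ corner-gray over 14 cells = 7223  → 34.7572
row 3: Σ corner-gray over 14 cells = 7578  → 36.4654
row 4: Σ corner-gray over 14 cells = 7225  → 34.7668
row 5: Σ corner-gray over 14 cells = 7541  → 36.2874
row 6: Σ corner-gray over 14 cells = 7318  → 35.2143
row 7: Σ corner-gray over 14 cells = 7243  → 34.8534
row 8: Σ corner-gray over 14 cells = 7230  → 34.7908
row 9: Σ corner-gray over 14 cells = 7650  → 36.8119
row 10: Σ corner-gray over 14 cells = 8626  → 41.5084
row 11: Σ corner-gray over 14 cells = 7567  → 36.4125
row 12: Σ corner-gray over 14 cells = 6935  → 33.3713
row 13: Σ corner-gray over 14 cells = 6148  → 29.5843
Σ rows: total corner-gray = 103498  → 498.0336 mm³

498.034


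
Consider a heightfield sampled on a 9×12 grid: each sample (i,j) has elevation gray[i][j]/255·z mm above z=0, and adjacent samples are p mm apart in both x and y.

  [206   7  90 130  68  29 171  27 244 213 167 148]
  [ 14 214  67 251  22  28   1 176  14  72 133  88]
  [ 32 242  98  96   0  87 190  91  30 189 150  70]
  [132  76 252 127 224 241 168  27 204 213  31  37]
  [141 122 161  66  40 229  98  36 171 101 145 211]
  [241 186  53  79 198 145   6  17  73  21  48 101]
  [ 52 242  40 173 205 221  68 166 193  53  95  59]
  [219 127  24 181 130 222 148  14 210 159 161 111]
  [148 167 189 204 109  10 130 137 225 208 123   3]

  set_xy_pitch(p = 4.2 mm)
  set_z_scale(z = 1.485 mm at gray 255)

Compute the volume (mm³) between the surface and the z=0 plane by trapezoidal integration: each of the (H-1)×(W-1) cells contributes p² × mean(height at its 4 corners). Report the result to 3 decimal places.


1103.828

height_mm = gray/255 × 1.485; cell vol = 4.2² × mean(4 corners)
unit = 4.2² × 1.485 / (4×255) = 0.0256818 mm³ per gray-sum
row 0: Σ corner-gray over 11 cells = 4704  → 120.8070
row 1: Σ corner-gray over 11 cells = 4506  → 115.7220
row 2: Σ corner-gray over 11 cells = 5743  → 147.4904
row 3: Σ corner-gray over 11 cells = 5985  → 153.7054
row 4: Σ corner-gray over 11 cells = 4684  → 120.2934
row 5: Σ corner-gray over 11 cells = 5017  → 128.8454
row 6: Σ corner-gray over 11 cells = 6105  → 156.7872
row 7: Σ corner-gray over 11 cells = 6237  → 160.1772
Σ rows: total corner-gray = 42981  → 1103.8279 mm³


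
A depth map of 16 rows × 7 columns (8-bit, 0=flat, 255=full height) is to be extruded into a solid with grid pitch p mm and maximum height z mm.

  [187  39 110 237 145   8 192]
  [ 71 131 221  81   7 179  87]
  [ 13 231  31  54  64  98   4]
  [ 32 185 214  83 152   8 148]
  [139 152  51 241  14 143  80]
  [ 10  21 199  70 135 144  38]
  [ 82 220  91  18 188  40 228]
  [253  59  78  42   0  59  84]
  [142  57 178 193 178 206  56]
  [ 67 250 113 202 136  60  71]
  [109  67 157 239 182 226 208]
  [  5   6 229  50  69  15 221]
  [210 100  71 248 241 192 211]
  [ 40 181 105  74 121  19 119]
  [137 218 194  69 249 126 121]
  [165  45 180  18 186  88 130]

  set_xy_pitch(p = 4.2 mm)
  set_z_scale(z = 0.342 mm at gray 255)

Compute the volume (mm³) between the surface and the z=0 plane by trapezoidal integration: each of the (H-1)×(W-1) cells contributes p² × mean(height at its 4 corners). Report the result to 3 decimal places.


258.219

height_mm = gray/255 × 0.342; cell vol = 4.2² × mean(4 corners)
unit = 4.2² × 0.342 / (4×255) = 0.00591459 mm³ per gray-sum
row 0: Σ corner-gray over 6 cells = 2853  → 16.8743
row 1: Σ corner-gray over 6 cells = 2369  → 14.0117
row 2: Σ corner-gray over 6 cells = 2437  → 14.4139
row 3: Σ corner-gray over 6 cells = 2885  → 17.0636
row 4: Σ corner-gray over 6 cells = 2607  → 15.4193
row 5: Σ corner-gray over 6 cells = 2610  → 15.4371
row 6: Σ corner-gray over 6 cells = 2237  → 13.2309
row 7: Σ corner-gray over 6 cells = 2635  → 15.5849
row 8: Σ corner-gray over 6 cells = 3482  → 20.5946
row 9: Σ corner-gray over 6 cells = 3719  → 21.9964
row 10: Σ corner-gray over 6 cells = 3023  → 17.8798
row 11: Σ corner-gray over 6 cells = 3089  → 18.2702
row 12: Σ corner-gray over 6 cells = 3284  → 19.4235
row 13: Σ corner-gray over 6 cells = 3129  → 18.5067
row 14: Σ corner-gray over 6 cells = 3299  → 19.5122
Σ rows: total corner-gray = 43658  → 258.2191 mm³


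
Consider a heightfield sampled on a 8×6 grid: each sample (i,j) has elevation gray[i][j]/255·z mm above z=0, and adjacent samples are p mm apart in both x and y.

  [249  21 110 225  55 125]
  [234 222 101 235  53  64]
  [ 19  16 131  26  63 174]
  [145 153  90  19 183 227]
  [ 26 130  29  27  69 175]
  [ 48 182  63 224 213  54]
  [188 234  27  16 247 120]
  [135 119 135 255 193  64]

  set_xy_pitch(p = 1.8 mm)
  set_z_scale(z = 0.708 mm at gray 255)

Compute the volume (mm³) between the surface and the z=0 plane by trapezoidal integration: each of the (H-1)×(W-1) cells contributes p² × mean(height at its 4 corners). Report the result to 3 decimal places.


37.690

height_mm = gray/255 × 0.708; cell vol = 1.8² × mean(4 corners)
unit = 1.8² × 0.708 / (4×255) = 0.00224894 mm³ per gray-sum
row 0: Σ corner-gray over 5 cells = 2716  → 6.1081
row 1: Σ corner-gray over 5 cells = 2185  → 4.9139
row 2: Σ corner-gray over 5 cells = 1927  → 4.3337
row 3: Σ corner-gray over 5 cells = 1973  → 4.4372
row 4: Σ corner-gray over 5 cells = 2177  → 4.8959
row 5: Σ corner-gray over 5 cells = 2822  → 6.3465
row 6: Σ corner-gray over 5 cells = 2959  → 6.6546
Σ rows: total corner-gray = 16759  → 37.6900 mm³


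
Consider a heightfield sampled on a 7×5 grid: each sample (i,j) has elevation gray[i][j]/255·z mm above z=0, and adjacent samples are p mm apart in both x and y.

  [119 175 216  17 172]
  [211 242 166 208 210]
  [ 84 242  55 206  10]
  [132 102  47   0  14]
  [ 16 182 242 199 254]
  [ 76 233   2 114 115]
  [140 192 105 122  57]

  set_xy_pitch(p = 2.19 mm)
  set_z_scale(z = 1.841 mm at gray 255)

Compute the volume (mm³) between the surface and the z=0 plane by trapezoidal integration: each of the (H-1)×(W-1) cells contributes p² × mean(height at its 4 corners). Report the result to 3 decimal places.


height_mm = gray/255 × 1.841; cell vol = 2.19² × mean(4 corners)
unit = 2.19² × 1.841 / (4×255) = 0.00865649 mm³ per gray-sum
row 0: Σ corner-gray over 4 cells = 2760  → 23.8919
row 1: Σ corner-gray over 4 cells = 2753  → 23.8313
row 2: Σ corner-gray over 4 cells = 1544  → 13.3656
row 3: Σ corner-gray over 4 cells = 1960  → 16.9667
row 4: Σ corner-gray over 4 cells = 2405  → 20.8189
row 5: Σ corner-gray over 4 cells = 1924  → 16.6551
Σ rows: total corner-gray = 13346  → 115.5295 mm³

115.530


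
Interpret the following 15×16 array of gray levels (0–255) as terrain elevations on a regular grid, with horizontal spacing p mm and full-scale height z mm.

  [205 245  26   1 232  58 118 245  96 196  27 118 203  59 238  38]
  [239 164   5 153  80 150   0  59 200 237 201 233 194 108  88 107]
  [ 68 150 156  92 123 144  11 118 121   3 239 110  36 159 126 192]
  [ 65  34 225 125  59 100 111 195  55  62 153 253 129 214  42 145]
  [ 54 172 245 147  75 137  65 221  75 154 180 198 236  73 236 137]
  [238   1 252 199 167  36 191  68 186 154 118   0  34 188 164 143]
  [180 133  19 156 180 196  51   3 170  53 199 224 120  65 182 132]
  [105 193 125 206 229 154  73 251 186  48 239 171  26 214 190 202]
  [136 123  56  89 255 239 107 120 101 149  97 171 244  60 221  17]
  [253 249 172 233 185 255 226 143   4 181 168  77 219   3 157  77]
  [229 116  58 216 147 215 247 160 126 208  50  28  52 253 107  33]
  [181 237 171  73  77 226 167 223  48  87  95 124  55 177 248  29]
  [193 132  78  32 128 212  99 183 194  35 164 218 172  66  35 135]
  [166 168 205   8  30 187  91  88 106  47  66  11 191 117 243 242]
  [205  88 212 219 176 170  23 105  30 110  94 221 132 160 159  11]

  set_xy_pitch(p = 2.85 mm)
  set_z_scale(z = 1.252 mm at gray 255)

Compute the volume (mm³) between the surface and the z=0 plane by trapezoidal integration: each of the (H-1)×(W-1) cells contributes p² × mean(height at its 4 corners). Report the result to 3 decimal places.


height_mm = gray/255 × 1.252; cell vol = 2.85² × mean(4 corners)
unit = 2.85² × 1.252 / (4×255) = 0.00996997 mm³ per gray-sum
row 0: Σ corner-gray over 15 cells = 8057  → 80.3281
row 1: Σ corner-gray over 15 cells = 7526  → 75.0340
row 2: Σ corner-gray over 15 cells = 7160  → 71.3850
row 3: Σ corner-gray over 15 cells = 8343  → 83.1795
row 4: Σ corner-gray over 15 cells = 8516  → 84.9043
row 5: Σ corner-gray over 15 cells = 7711  → 76.8784
row 6: Σ corner-gray over 15 cells = 8731  → 87.0478
row 7: Σ corner-gray over 15 cells = 9134  → 91.0657
row 8: Σ corner-gray over 15 cells = 9091  → 90.6370
row 9: Σ corner-gray over 15 cells = 9102  → 90.7467
row 10: Σ corner-gray over 15 cells = 8454  → 84.2861
row 11: Σ corner-gray over 15 cells = 8050  → 80.2583
row 12: Σ corner-gray over 15 cells = 7348  → 73.2593
row 13: Σ corner-gray over 15 cells = 7538  → 75.1536
Σ rows: total corner-gray = 114761  → 1144.1638 mm³

1144.164


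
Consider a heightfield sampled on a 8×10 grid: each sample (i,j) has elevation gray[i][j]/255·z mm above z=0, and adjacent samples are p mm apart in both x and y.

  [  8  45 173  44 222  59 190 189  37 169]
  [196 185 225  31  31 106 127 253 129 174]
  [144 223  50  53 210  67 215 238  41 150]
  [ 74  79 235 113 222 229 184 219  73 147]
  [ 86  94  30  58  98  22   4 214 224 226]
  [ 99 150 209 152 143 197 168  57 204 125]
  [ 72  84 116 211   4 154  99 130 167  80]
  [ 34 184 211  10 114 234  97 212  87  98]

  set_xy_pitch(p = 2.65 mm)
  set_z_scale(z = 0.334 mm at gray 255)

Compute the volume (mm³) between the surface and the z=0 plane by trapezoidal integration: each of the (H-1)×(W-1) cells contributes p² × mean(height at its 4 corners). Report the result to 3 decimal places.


77.676

height_mm = gray/255 × 0.334; cell vol = 2.65² × mean(4 corners)
unit = 2.65² × 0.334 / (4×255) = 0.00229952 mm³ per gray-sum
row 0: Σ corner-gray over 9 cells = 4639  → 10.6675
row 1: Σ corner-gray over 9 cells = 5032  → 11.5712
row 2: Σ corner-gray over 9 cells = 5417  → 12.4565
row 3: Σ corner-gray over 9 cells = 4729  → 10.8745
row 4: Σ corner-gray over 9 cells = 4584  → 10.5410
row 5: Σ corner-gray over 9 cells = 4866  → 11.1895
row 6: Σ corner-gray over 9 cells = 4512  → 10.3755
Σ rows: total corner-gray = 33779  → 77.6756 mm³


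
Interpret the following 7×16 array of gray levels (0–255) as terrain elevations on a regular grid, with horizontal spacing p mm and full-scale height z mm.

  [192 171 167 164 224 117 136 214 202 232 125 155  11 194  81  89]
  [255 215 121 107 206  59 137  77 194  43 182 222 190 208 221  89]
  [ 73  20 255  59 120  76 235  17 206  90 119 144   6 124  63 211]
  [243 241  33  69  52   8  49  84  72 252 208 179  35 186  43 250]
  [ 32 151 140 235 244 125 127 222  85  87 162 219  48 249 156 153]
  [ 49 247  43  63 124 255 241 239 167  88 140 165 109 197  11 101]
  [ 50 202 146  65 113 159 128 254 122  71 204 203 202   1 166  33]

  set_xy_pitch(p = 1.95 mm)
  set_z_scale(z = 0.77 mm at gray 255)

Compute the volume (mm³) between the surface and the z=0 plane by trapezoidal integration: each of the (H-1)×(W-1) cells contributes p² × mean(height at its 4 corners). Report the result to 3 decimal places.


height_mm = gray/255 × 0.77; cell vol = 1.95² × mean(4 corners)
unit = 1.95² × 0.77 / (4×255) = 0.00287051 mm³ per gray-sum
row 0: Σ corner-gray over 15 cells = 9375  → 26.9111
row 1: Σ corner-gray over 15 cells = 8060  → 23.1363
row 2: Σ corner-gray over 15 cells = 6867  → 19.7118
row 3: Σ corner-gray over 15 cells = 8200  → 23.5382
row 4: Σ corner-gray over 15 cells = 9013  → 25.8719
row 5: Σ corner-gray over 15 cells = 8483  → 24.3506
Σ rows: total corner-gray = 49998  → 143.5200 mm³

143.520
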